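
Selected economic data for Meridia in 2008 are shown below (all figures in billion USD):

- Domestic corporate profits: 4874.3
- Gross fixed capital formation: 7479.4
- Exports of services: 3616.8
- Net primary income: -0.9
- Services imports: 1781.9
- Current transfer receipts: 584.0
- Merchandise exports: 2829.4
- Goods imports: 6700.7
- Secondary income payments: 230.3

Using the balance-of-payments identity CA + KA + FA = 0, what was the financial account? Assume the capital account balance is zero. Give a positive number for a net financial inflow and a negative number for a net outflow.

1683.6

Goods balance = 2829.4 - 6700.7 = -3871.3
Services balance = 3616.8 - 1781.9 = 1834.9
Trade balance (goods + services) = -3871.3 + 1834.9 = -2036.4
Net primary income = -0.9
Net secondary income = 584.0 - 230.3 = 353.7
Current account = -2036.4 + (-0.9) + 353.7 = -1683.6
Financial account = -(-1683.6) = 1683.6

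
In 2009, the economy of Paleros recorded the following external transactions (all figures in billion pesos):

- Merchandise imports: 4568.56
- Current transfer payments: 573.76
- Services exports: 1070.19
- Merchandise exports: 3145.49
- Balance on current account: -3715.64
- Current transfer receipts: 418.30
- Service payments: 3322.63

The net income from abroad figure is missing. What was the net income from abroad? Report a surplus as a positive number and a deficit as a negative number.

115.33

Current account = goods balance + services balance + net primary income + net secondary income
Sum of the known components = -3830.97
Net income from abroad = CA - (known components) = -3715.64 - (-3830.97) = 115.33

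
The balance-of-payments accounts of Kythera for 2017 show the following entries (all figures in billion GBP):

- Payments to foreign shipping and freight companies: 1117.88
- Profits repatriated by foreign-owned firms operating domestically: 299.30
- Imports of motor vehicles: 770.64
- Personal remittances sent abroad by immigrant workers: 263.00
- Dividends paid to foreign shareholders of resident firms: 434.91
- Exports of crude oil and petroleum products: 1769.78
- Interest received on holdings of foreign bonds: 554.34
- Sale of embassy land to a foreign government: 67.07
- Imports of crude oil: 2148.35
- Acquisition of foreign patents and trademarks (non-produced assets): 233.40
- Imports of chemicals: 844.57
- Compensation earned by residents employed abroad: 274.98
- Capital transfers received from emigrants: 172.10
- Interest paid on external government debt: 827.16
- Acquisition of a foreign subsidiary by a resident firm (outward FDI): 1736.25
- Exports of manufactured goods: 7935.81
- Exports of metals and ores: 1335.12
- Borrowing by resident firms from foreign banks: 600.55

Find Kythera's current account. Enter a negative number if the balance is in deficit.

5164.22

Goods: -844.57 + 7935.81 - 2148.35 + 1335.12 + 1769.78 - 770.64 = 7277.15
Services: -1117.88
Primary income: -827.16 - 434.91 + 554.34 + 274.98 - 299.30 = -732.05
Secondary income: -263.00
Current account = 7277.15 + (-1117.88) + (-732.05) + (-263.00) = 5164.22
(Excluded from the current account — capital account: sale of embassy land to a foreign government 67.07, acquisition of foreign patents and trademarks (non-produced assets) 233.40, capital transfers received from emigrants 172.10; financial account: acquisition of a foreign subsidiary by a resident firm (outward FDI) 1736.25, borrowing by resident firms from foreign banks 600.55.)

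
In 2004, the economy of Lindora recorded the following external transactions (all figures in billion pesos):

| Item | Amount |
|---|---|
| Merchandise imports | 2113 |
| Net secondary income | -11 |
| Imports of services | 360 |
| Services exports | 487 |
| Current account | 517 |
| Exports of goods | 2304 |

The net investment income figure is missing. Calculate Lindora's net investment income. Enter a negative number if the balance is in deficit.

210

Current account = goods balance + services balance + net primary income + net secondary income
Sum of the known components = 307
Net investment income = CA - (known components) = 517 - 307 = 210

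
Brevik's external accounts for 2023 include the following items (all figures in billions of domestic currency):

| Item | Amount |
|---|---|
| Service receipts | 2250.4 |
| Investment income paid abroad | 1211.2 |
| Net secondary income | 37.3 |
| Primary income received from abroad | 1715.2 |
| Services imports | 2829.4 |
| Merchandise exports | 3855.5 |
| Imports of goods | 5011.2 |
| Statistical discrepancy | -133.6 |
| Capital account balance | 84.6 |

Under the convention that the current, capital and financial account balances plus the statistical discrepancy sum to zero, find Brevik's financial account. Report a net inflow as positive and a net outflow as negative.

1242.4

Goods balance = 3855.5 - 5011.2 = -1155.7
Services balance = 2250.4 - 2829.4 = -579.0
Trade balance (goods + services) = -1155.7 + (-579.0) = -1734.7
Net primary income = 1715.2 - 1211.2 = 504.0
Net secondary income = 37.3
Current account = -1734.7 + 504.0 + 37.3 = -1193.4
Financial account = -(-1193.4 + 84.6 + (-133.6)) = 1242.4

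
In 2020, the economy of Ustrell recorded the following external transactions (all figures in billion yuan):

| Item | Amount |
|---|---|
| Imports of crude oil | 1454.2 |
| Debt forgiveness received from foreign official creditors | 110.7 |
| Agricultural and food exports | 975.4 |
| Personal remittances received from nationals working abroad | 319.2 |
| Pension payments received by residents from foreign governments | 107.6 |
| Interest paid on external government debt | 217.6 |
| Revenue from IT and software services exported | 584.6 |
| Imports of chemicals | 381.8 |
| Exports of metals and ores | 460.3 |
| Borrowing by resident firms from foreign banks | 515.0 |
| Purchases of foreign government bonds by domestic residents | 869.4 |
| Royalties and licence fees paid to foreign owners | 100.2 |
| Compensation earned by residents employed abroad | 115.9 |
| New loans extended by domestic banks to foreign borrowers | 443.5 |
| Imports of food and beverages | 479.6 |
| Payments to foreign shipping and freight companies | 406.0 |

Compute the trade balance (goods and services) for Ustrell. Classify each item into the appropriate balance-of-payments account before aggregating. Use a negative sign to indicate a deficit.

Goods: -479.6 - 1454.2 + 975.4 + 460.3 - 381.8 = -879.9
Services: -406.0 + 584.6 - 100.2 = 78.4
Trade balance = -879.9 + 78.4 = -801.5
(Excluded from the trade balance — capital account: debt forgiveness received from foreign official creditors 110.7; secondary income: personal remittances received from nationals working abroad 319.2, pension payments received by residents from foreign governments 107.6; primary income: interest paid on external government debt 217.6, compensation earned by residents employed abroad 115.9; financial account: borrowing by resident firms from foreign banks 515.0, purchases of foreign government bonds by domestic residents 869.4, new loans extended by domestic banks to foreign borrowers 443.5.)

-801.5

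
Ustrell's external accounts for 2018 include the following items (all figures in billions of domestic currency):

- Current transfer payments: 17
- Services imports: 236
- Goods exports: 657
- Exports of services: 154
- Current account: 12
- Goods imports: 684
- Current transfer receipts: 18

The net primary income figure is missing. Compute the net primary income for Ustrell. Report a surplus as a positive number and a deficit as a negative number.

Current account = goods balance + services balance + net primary income + net secondary income
Sum of the known components = -108
Net primary income = CA - (known components) = 12 - (-108) = 120

120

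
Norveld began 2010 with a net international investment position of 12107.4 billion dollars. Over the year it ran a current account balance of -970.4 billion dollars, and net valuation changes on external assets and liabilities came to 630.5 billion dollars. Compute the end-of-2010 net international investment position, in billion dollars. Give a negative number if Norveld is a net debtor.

11767.5

Change in NIIP = current account + net valuation change = -970.4 + 630.5 = -339.9
End-of-year NIIP = 12107.4 + (-339.9) = 11767.5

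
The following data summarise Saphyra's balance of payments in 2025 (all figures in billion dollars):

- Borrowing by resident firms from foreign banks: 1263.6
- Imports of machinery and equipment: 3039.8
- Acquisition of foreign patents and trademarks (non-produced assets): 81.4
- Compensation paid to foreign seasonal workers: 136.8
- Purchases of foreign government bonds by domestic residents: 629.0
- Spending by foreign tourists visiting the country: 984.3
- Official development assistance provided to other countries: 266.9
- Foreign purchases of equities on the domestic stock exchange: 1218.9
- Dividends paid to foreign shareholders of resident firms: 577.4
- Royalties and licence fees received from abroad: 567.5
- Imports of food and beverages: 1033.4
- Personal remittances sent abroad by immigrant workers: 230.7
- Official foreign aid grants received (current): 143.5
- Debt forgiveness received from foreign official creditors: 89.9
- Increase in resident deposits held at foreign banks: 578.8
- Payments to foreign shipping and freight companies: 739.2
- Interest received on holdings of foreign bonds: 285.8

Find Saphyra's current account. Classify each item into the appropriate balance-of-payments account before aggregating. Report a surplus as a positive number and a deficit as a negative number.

-4043.1

Goods: -3039.8 - 1033.4 = -4073.2
Services: -739.2 + 567.5 + 984.3 = 812.6
Primary income: -577.4 - 136.8 + 285.8 = -428.4
Secondary income: -230.7 - 266.9 + 143.5 = -354.1
Current account = (-4073.2) + 812.6 + (-428.4) + (-354.1) = -4043.1
(Excluded from the current account — financial account: borrowing by resident firms from foreign banks 1263.6, purchases of foreign government bonds by domestic residents 629.0, foreign purchases of equities on the domestic stock exchange 1218.9, increase in resident deposits held at foreign banks 578.8; capital account: acquisition of foreign patents and trademarks (non-produced assets) 81.4, debt forgiveness received from foreign official creditors 89.9.)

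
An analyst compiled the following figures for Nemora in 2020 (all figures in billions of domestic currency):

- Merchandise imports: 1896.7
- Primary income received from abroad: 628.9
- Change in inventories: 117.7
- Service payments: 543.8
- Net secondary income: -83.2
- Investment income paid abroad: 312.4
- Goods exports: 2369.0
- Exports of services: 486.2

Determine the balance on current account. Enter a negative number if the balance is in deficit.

648.0

Goods balance = 2369.0 - 1896.7 = 472.3
Services balance = 486.2 - 543.8 = -57.6
Trade balance (goods + services) = 472.3 + (-57.6) = 414.7
Net primary income = 628.9 - 312.4 = 316.5
Net secondary income = -83.2
Current account = 414.7 + 316.5 + (-83.2) = 648.0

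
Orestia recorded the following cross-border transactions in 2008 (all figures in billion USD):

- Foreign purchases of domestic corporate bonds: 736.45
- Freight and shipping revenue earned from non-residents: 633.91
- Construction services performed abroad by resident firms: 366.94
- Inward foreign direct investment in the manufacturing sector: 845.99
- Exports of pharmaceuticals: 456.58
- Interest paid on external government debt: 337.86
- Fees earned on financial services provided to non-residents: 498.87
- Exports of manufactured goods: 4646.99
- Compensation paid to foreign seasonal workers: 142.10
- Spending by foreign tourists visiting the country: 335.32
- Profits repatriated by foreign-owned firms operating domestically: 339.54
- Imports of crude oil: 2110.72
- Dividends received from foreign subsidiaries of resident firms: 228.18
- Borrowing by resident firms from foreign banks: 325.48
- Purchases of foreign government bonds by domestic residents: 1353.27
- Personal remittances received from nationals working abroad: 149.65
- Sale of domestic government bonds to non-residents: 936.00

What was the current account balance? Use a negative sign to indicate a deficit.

Goods: 4646.99 - 2110.72 + 456.58 = 2992.85
Services: 633.91 + 335.32 + 498.87 + 366.94 = 1835.04
Primary income: -337.86 - 142.10 + 228.18 - 339.54 = -591.32
Secondary income: 149.65
Current account = 2992.85 + 1835.04 + (-591.32) + 149.65 = 4386.22
(Excluded from the current account — financial account: foreign purchases of domestic corporate bonds 736.45, inward foreign direct investment in the manufacturing sector 845.99, borrowing by resident firms from foreign banks 325.48, purchases of foreign government bonds by domestic residents 1353.27, sale of domestic government bonds to non-residents 936.00.)

4386.22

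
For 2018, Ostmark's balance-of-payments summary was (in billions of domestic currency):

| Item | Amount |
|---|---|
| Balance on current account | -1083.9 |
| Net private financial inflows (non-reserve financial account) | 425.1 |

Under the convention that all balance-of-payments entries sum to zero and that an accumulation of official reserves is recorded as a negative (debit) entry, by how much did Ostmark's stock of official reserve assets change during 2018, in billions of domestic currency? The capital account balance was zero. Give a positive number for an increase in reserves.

-658.8

Official reserve transactions balance = -((-1083.9) + 425.1) = 658.8
An accumulation of reserves is recorded as a debit (negative entry), so the change in the stock of reserves is the negative of that balance.
Change in official reserves = -(658.8) = -658.8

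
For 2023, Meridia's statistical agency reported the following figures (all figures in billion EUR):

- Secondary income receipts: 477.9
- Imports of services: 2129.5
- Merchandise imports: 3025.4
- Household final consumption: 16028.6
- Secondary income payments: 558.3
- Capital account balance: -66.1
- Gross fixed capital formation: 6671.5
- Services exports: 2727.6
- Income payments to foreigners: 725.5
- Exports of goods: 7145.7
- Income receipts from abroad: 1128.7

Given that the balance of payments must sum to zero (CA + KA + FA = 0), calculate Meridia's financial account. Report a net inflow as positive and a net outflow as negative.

-4975.1

Goods balance = 7145.7 - 3025.4 = 4120.3
Services balance = 2727.6 - 2129.5 = 598.1
Trade balance (goods + services) = 4120.3 + 598.1 = 4718.4
Net primary income = 1128.7 - 725.5 = 403.2
Net secondary income = 477.9 - 558.3 = -80.4
Current account = 4718.4 + 403.2 + (-80.4) = 5041.2
Financial account = -(5041.2 + (-66.1)) = -4975.1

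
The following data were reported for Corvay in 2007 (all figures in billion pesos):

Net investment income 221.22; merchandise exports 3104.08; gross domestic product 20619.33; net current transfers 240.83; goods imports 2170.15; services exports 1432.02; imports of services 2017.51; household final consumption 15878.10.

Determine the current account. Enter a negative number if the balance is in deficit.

Goods balance = 3104.08 - 2170.15 = 933.93
Services balance = 1432.02 - 2017.51 = -585.49
Trade balance (goods + services) = 933.93 + (-585.49) = 348.44
Net primary income = 221.22
Net secondary income = 240.83
Current account = 348.44 + 221.22 + 240.83 = 810.49

810.49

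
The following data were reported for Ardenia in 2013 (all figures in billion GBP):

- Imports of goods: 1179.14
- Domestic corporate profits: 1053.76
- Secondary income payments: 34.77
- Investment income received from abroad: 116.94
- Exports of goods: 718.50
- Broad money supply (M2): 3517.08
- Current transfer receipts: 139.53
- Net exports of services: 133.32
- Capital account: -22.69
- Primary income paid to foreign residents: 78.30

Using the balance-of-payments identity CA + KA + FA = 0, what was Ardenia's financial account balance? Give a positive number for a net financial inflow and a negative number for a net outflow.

Goods balance = 718.50 - 1179.14 = -460.64
Services balance = 133.32
Trade balance (goods + services) = -460.64 + 133.32 = -327.32
Net primary income = 116.94 - 78.30 = 38.64
Net secondary income = 139.53 - 34.77 = 104.76
Current account = -327.32 + 38.64 + 104.76 = -183.92
Financial account = -(-183.92 + (-22.69)) = 206.61

206.61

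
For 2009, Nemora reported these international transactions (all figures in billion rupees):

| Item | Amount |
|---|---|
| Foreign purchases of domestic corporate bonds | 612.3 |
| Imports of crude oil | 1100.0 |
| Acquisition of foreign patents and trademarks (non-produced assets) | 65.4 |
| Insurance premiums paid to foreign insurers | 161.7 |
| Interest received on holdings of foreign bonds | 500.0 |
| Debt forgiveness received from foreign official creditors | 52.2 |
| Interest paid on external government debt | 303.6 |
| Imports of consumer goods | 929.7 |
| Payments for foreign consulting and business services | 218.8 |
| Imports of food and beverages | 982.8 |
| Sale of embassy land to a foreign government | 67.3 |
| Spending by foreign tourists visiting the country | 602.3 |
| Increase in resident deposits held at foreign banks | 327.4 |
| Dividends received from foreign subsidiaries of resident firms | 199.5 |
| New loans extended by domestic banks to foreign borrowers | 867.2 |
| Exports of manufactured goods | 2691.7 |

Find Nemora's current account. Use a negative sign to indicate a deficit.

296.9

Goods: -929.7 + 2691.7 - 982.8 - 1100.0 = -320.8
Services: 602.3 - 218.8 - 161.7 = 221.8
Primary income: -303.6 + 199.5 + 500.0 = 395.9
Current account = (-320.8) + 221.8 + 395.9 = 296.9
(Excluded from the current account — financial account: foreign purchases of domestic corporate bonds 612.3, increase in resident deposits held at foreign banks 327.4, new loans extended by domestic banks to foreign borrowers 867.2; capital account: acquisition of foreign patents and trademarks (non-produced assets) 65.4, debt forgiveness received from foreign official creditors 52.2, sale of embassy land to a foreign government 67.3.)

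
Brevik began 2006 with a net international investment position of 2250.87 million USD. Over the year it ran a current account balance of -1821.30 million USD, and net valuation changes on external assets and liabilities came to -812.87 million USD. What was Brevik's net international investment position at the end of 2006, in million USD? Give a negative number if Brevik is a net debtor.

Change in NIIP = current account + net valuation change = -1821.30 + (-812.87) = -2634.17
End-of-year NIIP = 2250.87 + (-2634.17) = -383.30

-383.30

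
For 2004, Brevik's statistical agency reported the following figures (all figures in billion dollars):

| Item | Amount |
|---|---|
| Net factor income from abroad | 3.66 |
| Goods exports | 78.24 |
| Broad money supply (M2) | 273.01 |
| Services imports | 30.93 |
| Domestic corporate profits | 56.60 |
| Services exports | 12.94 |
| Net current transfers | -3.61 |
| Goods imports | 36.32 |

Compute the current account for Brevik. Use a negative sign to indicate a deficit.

23.98

Goods balance = 78.24 - 36.32 = 41.92
Services balance = 12.94 - 30.93 = -17.99
Trade balance (goods + services) = 41.92 + (-17.99) = 23.93
Net primary income = 3.66
Net secondary income = -3.61
Current account = 23.93 + 3.66 + (-3.61) = 23.98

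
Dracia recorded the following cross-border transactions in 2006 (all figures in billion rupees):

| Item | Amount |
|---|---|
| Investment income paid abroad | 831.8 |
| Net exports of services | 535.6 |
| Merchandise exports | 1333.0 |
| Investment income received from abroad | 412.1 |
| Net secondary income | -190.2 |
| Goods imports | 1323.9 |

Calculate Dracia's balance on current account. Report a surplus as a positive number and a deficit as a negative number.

Goods balance = 1333.0 - 1323.9 = 9.1
Services balance = 535.6
Trade balance (goods + services) = 9.1 + 535.6 = 544.7
Net primary income = 412.1 - 831.8 = -419.7
Net secondary income = -190.2
Current account = 544.7 + (-419.7) + (-190.2) = -65.2

-65.2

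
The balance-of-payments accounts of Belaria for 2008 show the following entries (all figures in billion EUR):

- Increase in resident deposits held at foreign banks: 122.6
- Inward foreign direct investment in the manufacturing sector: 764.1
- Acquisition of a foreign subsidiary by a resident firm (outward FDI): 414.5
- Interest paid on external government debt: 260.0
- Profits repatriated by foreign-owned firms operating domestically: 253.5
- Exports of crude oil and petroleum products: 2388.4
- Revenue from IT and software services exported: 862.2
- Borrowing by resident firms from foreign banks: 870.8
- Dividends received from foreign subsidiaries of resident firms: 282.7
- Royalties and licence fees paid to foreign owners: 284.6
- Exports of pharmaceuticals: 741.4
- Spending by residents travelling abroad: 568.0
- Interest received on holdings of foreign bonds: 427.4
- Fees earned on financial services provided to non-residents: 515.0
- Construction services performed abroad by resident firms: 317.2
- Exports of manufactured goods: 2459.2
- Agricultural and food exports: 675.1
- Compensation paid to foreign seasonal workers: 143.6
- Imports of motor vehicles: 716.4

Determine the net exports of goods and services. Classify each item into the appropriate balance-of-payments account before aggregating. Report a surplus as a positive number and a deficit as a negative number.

6389.5

Goods: 2459.2 - 716.4 + 2388.4 + 675.1 + 741.4 = 5547.7
Services: -568.0 + 862.2 + 317.2 - 284.6 + 515.0 = 841.8
Trade balance = 5547.7 + 841.8 = 6389.5
(Excluded from the trade balance — financial account: increase in resident deposits held at foreign banks 122.6, inward foreign direct investment in the manufacturing sector 764.1, acquisition of a foreign subsidiary by a resident firm (outward FDI) 414.5, borrowing by resident firms from foreign banks 870.8; primary income: interest paid on external government debt 260.0, profits repatriated by foreign-owned firms operating domestically 253.5, dividends received from foreign subsidiaries of resident firms 282.7, interest received on holdings of foreign bonds 427.4, compensation paid to foreign seasonal workers 143.6.)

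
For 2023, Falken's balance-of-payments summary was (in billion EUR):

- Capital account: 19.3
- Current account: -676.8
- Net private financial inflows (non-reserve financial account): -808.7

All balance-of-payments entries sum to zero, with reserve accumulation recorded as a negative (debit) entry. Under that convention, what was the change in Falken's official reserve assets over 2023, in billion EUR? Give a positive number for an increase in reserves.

-1466.2

Official reserve transactions balance = -((-676.8) + 19.3 + (-808.7)) = 1466.2
An accumulation of reserves is recorded as a debit (negative entry), so the change in the stock of reserves is the negative of that balance.
Change in official reserves = -(1466.2) = -1466.2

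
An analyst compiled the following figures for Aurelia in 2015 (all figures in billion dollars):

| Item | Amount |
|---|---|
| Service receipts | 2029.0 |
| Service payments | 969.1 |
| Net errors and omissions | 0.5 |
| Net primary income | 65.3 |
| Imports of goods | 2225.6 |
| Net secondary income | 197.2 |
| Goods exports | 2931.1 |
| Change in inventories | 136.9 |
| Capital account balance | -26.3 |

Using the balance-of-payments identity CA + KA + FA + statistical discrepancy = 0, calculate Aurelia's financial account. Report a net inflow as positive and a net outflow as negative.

-2002.1

Goods balance = 2931.1 - 2225.6 = 705.5
Services balance = 2029.0 - 969.1 = 1059.9
Trade balance (goods + services) = 705.5 + 1059.9 = 1765.4
Net primary income = 65.3
Net secondary income = 197.2
Current account = 1765.4 + 65.3 + 197.2 = 2027.9
Financial account = -(2027.9 + (-26.3) + 0.5) = -2002.1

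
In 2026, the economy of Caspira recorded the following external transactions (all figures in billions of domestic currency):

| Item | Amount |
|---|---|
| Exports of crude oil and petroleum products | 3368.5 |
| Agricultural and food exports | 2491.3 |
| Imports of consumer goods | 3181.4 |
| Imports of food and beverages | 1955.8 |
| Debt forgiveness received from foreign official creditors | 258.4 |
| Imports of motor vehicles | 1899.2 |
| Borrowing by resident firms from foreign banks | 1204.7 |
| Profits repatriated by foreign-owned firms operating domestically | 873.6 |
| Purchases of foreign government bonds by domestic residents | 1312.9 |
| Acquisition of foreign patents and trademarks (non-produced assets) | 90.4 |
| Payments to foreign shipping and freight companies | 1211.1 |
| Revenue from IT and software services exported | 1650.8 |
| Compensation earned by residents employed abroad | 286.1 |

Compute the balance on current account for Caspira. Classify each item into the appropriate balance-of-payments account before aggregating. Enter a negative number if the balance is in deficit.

Goods: -3181.4 + 3368.5 - 1899.2 - 1955.8 + 2491.3 = -1176.6
Services: 1650.8 - 1211.1 = 439.7
Primary income: 286.1 - 873.6 = -587.5
Current account = (-1176.6) + 439.7 + (-587.5) = -1324.4
(Excluded from the current account — capital account: debt forgiveness received from foreign official creditors 258.4, acquisition of foreign patents and trademarks (non-produced assets) 90.4; financial account: borrowing by resident firms from foreign banks 1204.7, purchases of foreign government bonds by domestic residents 1312.9.)

-1324.4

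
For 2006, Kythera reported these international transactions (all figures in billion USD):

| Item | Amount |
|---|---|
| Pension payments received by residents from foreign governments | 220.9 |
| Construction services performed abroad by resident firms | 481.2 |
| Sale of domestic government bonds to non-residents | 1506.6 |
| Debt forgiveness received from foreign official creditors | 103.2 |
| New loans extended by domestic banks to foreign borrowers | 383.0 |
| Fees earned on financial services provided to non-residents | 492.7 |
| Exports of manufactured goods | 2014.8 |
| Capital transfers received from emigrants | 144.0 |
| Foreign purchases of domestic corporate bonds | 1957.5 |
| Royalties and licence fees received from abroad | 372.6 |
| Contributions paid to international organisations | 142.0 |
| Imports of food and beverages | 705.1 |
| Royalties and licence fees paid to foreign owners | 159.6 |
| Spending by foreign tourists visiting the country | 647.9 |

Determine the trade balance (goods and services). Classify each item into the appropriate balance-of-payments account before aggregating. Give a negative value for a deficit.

3144.5

Goods: -705.1 + 2014.8 = 1309.7
Services: -159.6 + 481.2 + 492.7 + 647.9 + 372.6 = 1834.8
Trade balance = 1309.7 + 1834.8 = 3144.5
(Excluded from the trade balance — secondary income: pension payments received by residents from foreign governments 220.9, contributions paid to international organisations 142.0; financial account: sale of domestic government bonds to non-residents 1506.6, new loans extended by domestic banks to foreign borrowers 383.0, foreign purchases of domestic corporate bonds 1957.5; capital account: debt forgiveness received from foreign official creditors 103.2, capital transfers received from emigrants 144.0.)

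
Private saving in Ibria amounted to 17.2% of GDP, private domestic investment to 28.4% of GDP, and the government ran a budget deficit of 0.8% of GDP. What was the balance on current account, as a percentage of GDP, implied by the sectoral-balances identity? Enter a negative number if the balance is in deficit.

-12.0

By the sectoral-balances identity, CA = (S_private - I) + (T - G).
Private balance = 17.2 - 28.4 = -11.2
Government balance (T - G) = -0.8
CA = -11.2 + (-0.8) = -12.0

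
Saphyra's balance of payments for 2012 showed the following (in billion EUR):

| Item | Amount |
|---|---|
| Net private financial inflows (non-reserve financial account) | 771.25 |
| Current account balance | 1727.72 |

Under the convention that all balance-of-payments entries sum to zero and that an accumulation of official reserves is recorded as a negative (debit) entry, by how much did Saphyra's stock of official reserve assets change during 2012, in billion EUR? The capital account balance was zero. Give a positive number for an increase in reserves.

2498.97

Official reserve transactions balance = -(1727.72 + 771.25) = -2498.97
An accumulation of reserves is recorded as a debit (negative entry), so the change in the stock of reserves is the negative of that balance.
Change in official reserves = -(-2498.97) = 2498.97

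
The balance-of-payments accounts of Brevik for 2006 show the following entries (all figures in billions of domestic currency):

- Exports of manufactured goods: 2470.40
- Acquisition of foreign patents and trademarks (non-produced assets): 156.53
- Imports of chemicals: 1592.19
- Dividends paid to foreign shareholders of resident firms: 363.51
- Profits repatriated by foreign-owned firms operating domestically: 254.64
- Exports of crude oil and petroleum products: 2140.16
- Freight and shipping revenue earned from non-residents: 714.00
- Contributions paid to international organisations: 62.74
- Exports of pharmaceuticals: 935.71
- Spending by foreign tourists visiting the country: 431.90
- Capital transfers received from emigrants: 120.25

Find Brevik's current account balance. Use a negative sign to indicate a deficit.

Goods: 2140.16 - 1592.19 + 2470.40 + 935.71 = 3954.08
Services: 431.90 + 714.00 = 1145.90
Primary income: -363.51 - 254.64 = -618.15
Secondary income: -62.74
Current account = 3954.08 + 1145.90 + (-618.15) + (-62.74) = 4419.09
(Excluded from the current account — capital account: acquisition of foreign patents and trademarks (non-produced assets) 156.53, capital transfers received from emigrants 120.25.)

4419.09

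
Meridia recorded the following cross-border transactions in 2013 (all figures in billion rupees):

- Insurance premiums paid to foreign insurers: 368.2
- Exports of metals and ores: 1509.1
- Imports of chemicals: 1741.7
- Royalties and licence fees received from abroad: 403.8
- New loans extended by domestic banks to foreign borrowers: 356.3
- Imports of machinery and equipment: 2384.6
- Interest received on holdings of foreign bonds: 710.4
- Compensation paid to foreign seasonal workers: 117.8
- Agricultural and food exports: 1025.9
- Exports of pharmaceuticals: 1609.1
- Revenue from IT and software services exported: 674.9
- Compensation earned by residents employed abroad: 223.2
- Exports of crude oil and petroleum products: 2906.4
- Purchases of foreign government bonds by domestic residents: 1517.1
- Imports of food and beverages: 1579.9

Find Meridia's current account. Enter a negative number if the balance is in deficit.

2870.6

Goods: -1741.7 + 1025.9 - 2384.6 + 1609.1 + 2906.4 - 1579.9 + 1509.1 = 1344.3
Services: 674.9 + 403.8 - 368.2 = 710.5
Primary income: 223.2 - 117.8 + 710.4 = 815.8
Current account = 1344.3 + 710.5 + 815.8 = 2870.6
(Excluded from the current account — financial account: new loans extended by domestic banks to foreign borrowers 356.3, purchases of foreign government bonds by domestic residents 1517.1.)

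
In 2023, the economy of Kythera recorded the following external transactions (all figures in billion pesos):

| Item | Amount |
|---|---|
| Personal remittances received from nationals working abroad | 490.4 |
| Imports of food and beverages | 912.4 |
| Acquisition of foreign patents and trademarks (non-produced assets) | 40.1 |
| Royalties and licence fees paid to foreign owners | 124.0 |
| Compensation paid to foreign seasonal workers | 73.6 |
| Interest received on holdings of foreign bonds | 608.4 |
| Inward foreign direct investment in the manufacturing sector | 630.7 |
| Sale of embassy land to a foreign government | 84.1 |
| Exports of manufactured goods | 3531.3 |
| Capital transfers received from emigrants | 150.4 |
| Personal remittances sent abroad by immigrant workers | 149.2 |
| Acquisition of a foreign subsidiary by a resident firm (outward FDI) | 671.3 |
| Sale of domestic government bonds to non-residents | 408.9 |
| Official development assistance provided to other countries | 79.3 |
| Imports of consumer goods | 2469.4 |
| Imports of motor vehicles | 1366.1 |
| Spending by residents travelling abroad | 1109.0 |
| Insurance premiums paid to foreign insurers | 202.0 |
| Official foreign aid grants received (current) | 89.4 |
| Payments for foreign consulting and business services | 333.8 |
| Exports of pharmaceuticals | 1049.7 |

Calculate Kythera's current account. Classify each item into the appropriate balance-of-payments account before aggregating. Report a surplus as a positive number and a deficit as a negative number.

-1049.6

Goods: -912.4 + 3531.3 - 2469.4 - 1366.1 + 1049.7 = -166.9
Services: -124.0 - 333.8 - 202.0 - 1109.0 = -1768.8
Primary income: -73.6 + 608.4 = 534.8
Secondary income: 89.4 - 79.3 - 149.2 + 490.4 = 351.3
Current account = (-166.9) + (-1768.8) + 534.8 + 351.3 = -1049.6
(Excluded from the current account — capital account: acquisition of foreign patents and trademarks (non-produced assets) 40.1, sale of embassy land to a foreign government 84.1, capital transfers received from emigrants 150.4; financial account: inward foreign direct investment in the manufacturing sector 630.7, acquisition of a foreign subsidiary by a resident firm (outward FDI) 671.3, sale of domestic government bonds to non-residents 408.9.)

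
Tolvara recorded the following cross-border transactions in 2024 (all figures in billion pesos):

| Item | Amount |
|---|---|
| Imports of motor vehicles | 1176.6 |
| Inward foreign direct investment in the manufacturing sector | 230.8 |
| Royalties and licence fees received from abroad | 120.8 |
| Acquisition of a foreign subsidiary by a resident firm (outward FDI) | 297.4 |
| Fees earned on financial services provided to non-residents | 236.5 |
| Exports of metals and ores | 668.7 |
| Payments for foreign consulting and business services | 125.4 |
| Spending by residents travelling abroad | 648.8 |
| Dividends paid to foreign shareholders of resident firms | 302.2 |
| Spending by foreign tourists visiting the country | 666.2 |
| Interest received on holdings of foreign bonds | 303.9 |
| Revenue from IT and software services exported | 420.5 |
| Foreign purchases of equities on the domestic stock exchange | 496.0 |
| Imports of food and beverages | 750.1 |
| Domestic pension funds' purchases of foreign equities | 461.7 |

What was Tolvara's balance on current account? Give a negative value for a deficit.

Goods: -750.1 + 668.7 - 1176.6 = -1258.0
Services: 120.8 + 236.5 + 666.2 - 125.4 - 648.8 + 420.5 = 669.8
Primary income: -302.2 + 303.9 = 1.7
Current account = (-1258.0) + 669.8 + 1.7 = -586.5
(Excluded from the current account — financial account: inward foreign direct investment in the manufacturing sector 230.8, acquisition of a foreign subsidiary by a resident firm (outward FDI) 297.4, foreign purchases of equities on the domestic stock exchange 496.0, domestic pension funds' purchases of foreign equities 461.7.)

-586.5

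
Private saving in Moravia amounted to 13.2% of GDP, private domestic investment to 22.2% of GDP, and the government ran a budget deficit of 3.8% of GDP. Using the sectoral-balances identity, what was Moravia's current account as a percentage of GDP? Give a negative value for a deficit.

By the sectoral-balances identity, CA = (S_private - I) + (T - G).
Private balance = 13.2 - 22.2 = -9.0
Government balance (T - G) = -3.8
CA = -9.0 + (-3.8) = -12.8

-12.8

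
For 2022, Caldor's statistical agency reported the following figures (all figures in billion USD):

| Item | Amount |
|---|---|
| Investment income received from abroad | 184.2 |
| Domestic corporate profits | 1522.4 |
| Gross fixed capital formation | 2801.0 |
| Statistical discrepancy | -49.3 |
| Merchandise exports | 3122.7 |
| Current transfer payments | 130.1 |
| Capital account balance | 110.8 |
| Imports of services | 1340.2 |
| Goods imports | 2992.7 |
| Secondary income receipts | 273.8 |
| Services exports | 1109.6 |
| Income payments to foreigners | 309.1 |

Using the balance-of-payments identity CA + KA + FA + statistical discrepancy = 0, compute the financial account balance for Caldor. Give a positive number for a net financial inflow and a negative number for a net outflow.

Goods balance = 3122.7 - 2992.7 = 130.0
Services balance = 1109.6 - 1340.2 = -230.6
Trade balance (goods + services) = 130.0 + (-230.6) = -100.6
Net primary income = 184.2 - 309.1 = -124.9
Net secondary income = 273.8 - 130.1 = 143.7
Current account = -100.6 + (-124.9) + 143.7 = -81.8
Financial account = -(-81.8 + 110.8 + (-49.3)) = 20.3

20.3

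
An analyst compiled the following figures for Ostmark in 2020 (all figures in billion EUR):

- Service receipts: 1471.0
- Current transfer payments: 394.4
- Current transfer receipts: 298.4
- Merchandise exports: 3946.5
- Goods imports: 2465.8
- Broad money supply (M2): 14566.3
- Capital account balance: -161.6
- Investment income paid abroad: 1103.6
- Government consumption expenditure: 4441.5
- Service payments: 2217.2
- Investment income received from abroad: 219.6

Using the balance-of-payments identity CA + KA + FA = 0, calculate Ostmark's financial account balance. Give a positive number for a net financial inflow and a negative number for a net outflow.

Goods balance = 3946.5 - 2465.8 = 1480.7
Services balance = 1471.0 - 2217.2 = -746.2
Trade balance (goods + services) = 1480.7 + (-746.2) = 734.5
Net primary income = 219.6 - 1103.6 = -884.0
Net secondary income = 298.4 - 394.4 = -96.0
Current account = 734.5 + (-884.0) + (-96.0) = -245.5
Financial account = -(-245.5 + (-161.6)) = 407.1

407.1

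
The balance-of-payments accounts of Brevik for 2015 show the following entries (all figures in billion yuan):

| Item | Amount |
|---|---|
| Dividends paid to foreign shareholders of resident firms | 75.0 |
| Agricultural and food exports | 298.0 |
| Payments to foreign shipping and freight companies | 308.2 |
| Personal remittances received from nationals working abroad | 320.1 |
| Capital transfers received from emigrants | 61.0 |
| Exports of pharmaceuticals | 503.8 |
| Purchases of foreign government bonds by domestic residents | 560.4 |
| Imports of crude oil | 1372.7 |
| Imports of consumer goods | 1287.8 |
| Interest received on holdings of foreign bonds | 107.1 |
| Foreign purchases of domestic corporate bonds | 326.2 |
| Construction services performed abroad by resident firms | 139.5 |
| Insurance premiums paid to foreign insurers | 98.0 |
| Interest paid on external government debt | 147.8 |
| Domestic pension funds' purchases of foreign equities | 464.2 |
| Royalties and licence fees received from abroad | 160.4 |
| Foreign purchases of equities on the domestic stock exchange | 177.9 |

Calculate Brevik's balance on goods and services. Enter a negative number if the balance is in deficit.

-1965.0

Goods: -1372.7 + 503.8 + 298.0 - 1287.8 = -1858.7
Services: 160.4 - 308.2 - 98.0 + 139.5 = -106.3
Trade balance = -1858.7 + (-106.3) = -1965.0
(Excluded from the trade balance — primary income: dividends paid to foreign shareholders of resident firms 75.0, interest received on holdings of foreign bonds 107.1, interest paid on external government debt 147.8; secondary income: personal remittances received from nationals working abroad 320.1; capital account: capital transfers received from emigrants 61.0; financial account: purchases of foreign government bonds by domestic residents 560.4, foreign purchases of domestic corporate bonds 326.2, domestic pension funds' purchases of foreign equities 464.2, foreign purchases of equities on the domestic stock exchange 177.9.)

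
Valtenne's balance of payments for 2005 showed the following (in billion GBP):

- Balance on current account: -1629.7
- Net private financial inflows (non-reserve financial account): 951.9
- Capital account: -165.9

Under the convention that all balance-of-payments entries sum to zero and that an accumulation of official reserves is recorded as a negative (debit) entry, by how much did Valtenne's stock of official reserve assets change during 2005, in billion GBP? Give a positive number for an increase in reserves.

Official reserve transactions balance = -((-1629.7) + (-165.9) + 951.9) = 843.7
An accumulation of reserves is recorded as a debit (negative entry), so the change in the stock of reserves is the negative of that balance.
Change in official reserves = -(843.7) = -843.7

-843.7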